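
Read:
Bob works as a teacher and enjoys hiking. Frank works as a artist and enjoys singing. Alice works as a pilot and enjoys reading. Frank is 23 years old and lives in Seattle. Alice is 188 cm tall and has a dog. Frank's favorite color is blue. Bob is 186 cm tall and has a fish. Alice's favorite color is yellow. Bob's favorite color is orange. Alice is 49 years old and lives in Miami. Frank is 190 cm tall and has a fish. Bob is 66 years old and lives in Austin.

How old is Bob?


Bob is 66 years old

66


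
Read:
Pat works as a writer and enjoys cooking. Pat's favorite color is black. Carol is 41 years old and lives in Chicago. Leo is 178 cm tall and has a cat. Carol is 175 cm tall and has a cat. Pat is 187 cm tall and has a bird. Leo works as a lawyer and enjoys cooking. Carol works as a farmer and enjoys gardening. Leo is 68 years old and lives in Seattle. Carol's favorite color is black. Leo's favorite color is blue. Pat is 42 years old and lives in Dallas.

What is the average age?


Sum=151, n=3, avg=50.33

50.33


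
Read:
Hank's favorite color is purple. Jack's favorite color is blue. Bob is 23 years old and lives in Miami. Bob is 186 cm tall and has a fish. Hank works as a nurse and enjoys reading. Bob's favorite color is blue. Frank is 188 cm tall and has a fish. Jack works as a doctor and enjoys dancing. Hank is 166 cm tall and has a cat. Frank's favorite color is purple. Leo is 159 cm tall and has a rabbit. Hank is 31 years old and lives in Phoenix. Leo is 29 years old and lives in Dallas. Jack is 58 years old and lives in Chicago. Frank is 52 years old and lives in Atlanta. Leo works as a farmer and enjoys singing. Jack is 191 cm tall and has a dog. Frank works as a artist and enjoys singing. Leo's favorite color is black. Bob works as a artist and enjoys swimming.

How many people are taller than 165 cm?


Taller than 165: 4

4


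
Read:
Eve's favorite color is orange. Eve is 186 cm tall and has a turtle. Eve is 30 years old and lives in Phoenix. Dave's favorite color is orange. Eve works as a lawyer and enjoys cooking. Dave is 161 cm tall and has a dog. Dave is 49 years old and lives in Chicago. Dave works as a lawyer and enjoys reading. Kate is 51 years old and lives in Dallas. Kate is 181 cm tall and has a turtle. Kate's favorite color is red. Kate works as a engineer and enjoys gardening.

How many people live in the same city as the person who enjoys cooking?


Person with hobby cooking is Eve, city Phoenix. Count = 1

1


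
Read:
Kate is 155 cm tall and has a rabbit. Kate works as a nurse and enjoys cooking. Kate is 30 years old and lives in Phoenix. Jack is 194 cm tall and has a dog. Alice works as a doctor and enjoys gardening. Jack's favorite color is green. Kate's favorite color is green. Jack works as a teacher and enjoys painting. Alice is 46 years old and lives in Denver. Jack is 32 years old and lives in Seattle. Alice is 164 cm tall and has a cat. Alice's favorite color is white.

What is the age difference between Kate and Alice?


|30 - 46| = 16

16


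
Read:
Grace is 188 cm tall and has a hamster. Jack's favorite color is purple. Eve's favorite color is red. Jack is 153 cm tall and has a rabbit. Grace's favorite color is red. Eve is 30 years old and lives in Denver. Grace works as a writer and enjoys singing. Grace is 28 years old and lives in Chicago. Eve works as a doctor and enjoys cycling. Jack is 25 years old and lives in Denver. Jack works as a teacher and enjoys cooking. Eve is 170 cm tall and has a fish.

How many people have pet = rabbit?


Count: 1

1


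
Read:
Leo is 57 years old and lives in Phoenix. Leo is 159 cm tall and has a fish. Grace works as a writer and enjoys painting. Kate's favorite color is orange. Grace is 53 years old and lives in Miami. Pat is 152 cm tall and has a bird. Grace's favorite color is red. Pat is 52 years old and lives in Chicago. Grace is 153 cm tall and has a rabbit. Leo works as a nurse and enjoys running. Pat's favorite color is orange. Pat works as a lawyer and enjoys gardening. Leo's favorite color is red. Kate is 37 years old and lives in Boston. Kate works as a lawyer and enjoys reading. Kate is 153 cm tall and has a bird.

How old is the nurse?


The nurse is Leo, age 57

57


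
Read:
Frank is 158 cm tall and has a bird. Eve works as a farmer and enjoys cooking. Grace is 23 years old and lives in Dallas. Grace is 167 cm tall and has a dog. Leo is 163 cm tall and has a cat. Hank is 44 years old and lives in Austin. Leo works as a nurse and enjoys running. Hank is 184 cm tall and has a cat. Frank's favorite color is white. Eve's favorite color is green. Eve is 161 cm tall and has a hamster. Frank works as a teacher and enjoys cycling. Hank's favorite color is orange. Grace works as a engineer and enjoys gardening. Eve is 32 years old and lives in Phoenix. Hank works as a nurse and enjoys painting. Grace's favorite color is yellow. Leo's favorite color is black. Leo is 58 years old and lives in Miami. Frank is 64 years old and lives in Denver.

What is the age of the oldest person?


Oldest: Frank at 64

64


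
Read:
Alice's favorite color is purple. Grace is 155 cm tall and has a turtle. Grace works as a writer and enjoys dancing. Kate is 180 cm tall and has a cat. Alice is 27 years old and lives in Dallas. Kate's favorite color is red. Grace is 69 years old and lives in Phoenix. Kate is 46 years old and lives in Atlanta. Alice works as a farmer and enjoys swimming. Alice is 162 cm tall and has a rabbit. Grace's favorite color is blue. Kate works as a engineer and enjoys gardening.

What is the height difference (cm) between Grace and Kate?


|155 - 180| = 25

25


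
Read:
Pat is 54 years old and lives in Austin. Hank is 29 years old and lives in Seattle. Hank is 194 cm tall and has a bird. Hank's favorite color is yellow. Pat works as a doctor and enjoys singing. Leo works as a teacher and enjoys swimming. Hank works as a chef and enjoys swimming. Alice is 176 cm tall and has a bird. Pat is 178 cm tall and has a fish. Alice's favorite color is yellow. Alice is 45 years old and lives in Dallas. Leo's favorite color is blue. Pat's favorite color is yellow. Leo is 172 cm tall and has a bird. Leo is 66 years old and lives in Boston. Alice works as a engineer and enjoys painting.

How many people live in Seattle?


Count in Seattle: 1

1


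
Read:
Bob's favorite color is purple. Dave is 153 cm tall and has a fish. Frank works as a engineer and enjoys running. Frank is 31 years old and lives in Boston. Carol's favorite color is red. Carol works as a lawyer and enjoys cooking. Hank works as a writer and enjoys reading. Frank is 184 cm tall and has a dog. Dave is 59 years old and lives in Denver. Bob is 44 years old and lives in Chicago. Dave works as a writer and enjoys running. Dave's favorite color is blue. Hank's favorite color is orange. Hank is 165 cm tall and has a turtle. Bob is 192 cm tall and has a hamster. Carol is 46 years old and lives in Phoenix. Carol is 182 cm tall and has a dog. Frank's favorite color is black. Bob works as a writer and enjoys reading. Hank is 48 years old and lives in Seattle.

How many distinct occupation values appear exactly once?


Unique occupation values: 2

2


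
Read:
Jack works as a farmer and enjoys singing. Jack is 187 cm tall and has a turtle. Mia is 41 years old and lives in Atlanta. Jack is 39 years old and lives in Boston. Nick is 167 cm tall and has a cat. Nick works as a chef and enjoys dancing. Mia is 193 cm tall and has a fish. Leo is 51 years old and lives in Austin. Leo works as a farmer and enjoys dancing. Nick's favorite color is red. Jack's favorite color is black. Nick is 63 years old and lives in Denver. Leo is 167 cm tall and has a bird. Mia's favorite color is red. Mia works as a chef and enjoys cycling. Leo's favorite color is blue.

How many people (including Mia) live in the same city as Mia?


Mia lives in Atlanta. Count = 1

1


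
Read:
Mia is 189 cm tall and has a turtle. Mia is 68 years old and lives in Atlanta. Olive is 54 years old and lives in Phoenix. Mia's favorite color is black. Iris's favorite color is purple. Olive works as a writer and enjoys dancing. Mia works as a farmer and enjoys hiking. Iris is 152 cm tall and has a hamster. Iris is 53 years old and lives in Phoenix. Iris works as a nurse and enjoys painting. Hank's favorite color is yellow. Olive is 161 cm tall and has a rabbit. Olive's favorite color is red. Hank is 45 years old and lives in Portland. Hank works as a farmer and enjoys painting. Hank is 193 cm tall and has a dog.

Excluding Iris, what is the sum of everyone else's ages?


Sum (excluding Iris): 167

167


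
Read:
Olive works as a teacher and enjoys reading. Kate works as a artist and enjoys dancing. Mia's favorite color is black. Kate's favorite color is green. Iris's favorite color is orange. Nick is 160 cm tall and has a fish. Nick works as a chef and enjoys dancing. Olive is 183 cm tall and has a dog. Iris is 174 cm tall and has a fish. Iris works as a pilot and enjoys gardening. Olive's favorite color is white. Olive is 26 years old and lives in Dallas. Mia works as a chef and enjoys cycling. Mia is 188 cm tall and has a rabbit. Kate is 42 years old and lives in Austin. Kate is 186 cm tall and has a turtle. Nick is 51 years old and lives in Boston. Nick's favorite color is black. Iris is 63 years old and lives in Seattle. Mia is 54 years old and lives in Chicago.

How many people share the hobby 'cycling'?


Count: 1

1


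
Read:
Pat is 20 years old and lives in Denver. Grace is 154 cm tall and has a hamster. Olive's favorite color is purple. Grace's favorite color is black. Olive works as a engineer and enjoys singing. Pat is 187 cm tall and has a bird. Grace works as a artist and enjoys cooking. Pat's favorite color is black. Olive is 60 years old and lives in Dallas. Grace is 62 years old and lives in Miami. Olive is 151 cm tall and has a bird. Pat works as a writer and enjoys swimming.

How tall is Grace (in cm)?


Grace is 154 cm tall

154


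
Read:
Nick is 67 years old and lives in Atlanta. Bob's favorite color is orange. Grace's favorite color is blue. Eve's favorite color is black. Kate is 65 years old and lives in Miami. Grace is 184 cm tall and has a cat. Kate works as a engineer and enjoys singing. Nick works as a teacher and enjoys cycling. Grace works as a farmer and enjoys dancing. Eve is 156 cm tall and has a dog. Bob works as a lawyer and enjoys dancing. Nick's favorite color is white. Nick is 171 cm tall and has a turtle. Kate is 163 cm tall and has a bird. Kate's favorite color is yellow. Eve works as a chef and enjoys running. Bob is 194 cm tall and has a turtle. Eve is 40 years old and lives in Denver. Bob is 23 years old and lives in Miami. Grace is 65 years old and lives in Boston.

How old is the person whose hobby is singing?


Person with hobby=singing is Kate, age 65

65


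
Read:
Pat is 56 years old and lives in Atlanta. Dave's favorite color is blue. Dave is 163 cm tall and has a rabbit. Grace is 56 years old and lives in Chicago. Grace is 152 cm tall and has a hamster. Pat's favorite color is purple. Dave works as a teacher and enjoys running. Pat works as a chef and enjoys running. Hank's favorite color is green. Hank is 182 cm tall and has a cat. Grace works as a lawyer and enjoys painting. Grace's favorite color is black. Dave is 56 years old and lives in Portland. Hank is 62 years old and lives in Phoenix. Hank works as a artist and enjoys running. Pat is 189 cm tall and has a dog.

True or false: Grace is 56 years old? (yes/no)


Grace is actually 56. yes

yes


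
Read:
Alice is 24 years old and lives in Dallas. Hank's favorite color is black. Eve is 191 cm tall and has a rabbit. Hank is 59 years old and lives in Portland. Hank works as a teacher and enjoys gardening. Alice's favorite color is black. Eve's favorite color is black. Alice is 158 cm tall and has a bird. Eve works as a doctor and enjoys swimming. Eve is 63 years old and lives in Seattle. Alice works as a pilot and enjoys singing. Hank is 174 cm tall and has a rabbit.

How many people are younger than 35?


Filter: 1

1


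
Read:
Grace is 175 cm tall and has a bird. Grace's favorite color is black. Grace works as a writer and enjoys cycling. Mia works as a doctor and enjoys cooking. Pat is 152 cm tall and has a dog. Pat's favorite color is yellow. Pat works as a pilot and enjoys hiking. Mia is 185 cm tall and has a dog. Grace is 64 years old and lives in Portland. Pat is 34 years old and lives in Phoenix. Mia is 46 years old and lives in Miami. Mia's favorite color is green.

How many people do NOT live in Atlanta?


Not in Atlanta: 3

3


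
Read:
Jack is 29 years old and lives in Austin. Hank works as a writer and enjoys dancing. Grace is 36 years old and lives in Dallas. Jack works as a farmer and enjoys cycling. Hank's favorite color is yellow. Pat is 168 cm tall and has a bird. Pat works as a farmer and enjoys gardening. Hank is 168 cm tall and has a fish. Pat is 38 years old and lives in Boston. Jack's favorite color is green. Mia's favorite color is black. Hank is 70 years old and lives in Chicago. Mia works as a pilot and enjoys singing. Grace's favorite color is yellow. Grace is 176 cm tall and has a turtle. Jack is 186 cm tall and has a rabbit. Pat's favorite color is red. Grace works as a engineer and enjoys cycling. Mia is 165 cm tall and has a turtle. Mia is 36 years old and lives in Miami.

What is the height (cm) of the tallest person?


Tallest: Jack at 186 cm

186


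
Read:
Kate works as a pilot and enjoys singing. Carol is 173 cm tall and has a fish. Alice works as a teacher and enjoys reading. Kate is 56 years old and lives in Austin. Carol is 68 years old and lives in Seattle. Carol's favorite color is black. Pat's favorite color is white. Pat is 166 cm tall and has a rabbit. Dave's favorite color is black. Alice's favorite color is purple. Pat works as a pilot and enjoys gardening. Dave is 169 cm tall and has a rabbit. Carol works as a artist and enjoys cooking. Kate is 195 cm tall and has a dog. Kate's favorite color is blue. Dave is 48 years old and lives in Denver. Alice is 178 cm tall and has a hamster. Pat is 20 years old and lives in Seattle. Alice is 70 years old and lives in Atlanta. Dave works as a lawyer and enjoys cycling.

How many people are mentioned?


People: Dave, Alice, Carol, Pat, Kate. Count = 5

5


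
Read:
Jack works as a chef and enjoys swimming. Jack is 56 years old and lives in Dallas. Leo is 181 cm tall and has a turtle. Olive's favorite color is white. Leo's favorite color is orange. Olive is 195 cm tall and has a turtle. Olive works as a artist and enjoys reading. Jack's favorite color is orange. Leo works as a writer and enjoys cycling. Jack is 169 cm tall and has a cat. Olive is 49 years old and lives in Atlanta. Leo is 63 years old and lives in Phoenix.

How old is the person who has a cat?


Person with cat is Jack, age 56

56


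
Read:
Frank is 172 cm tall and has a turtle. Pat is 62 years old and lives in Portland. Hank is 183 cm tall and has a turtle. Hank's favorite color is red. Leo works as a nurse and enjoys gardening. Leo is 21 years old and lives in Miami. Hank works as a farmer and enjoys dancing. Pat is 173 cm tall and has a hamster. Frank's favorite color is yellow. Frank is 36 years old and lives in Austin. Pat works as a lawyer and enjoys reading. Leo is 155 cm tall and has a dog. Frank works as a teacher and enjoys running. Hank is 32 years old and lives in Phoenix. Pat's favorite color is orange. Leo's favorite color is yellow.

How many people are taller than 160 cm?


Taller than 160: 3

3


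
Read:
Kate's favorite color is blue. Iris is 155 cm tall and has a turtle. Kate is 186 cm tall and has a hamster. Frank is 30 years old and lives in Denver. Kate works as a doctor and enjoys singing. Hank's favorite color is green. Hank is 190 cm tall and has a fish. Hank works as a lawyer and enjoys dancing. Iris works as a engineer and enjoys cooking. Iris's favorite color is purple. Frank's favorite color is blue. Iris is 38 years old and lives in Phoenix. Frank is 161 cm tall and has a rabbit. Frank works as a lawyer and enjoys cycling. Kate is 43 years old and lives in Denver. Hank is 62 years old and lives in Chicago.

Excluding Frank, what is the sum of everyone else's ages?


Sum (excluding Frank): 143

143


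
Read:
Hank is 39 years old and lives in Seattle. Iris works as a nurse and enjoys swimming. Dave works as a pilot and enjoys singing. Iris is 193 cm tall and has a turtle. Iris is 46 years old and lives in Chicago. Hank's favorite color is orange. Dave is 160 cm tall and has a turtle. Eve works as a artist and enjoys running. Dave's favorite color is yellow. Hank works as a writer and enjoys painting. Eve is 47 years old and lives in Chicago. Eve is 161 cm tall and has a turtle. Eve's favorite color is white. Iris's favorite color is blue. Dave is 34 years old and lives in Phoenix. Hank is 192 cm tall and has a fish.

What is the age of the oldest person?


Oldest: Eve at 47

47


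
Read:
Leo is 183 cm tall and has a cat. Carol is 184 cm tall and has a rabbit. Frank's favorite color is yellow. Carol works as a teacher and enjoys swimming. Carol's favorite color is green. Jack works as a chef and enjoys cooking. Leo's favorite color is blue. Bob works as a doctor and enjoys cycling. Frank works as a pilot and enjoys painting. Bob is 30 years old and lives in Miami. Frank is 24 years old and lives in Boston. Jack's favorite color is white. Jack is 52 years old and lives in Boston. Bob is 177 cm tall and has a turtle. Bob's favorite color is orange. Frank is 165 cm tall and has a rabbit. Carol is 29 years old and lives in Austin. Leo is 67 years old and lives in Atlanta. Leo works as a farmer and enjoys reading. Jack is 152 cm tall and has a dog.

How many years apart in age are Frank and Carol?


24 vs 29, diff = 5

5


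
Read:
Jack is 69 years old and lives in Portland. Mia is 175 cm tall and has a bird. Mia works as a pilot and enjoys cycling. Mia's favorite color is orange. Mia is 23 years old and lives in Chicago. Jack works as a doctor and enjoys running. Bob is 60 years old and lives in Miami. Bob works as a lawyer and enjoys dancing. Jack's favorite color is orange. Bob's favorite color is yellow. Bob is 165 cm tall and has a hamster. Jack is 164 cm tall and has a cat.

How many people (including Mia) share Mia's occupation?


Mia is a pilot. Count = 1

1


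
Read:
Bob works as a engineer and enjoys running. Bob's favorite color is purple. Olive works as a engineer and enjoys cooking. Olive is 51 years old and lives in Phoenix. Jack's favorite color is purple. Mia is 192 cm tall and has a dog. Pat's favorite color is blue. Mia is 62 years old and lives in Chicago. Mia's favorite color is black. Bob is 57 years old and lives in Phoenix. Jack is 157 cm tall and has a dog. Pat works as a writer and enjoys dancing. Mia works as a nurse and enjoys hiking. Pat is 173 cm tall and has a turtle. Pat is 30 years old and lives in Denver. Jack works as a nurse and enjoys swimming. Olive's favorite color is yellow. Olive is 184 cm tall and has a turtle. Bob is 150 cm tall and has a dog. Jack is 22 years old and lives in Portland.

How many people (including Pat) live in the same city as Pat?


Pat lives in Denver. Count = 1

1


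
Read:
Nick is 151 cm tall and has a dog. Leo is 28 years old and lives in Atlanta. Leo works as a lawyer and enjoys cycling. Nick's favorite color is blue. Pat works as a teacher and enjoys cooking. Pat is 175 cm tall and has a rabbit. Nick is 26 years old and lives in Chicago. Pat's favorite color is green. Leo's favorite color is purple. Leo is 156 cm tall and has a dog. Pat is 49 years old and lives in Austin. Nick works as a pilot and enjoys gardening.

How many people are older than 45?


Filter: 1

1


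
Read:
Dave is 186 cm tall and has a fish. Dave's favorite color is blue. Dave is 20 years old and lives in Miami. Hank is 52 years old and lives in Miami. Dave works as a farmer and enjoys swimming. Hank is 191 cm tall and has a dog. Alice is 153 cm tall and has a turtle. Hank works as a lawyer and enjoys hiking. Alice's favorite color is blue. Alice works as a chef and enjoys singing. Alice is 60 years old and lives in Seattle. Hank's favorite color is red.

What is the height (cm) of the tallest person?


Tallest: Hank at 191 cm

191


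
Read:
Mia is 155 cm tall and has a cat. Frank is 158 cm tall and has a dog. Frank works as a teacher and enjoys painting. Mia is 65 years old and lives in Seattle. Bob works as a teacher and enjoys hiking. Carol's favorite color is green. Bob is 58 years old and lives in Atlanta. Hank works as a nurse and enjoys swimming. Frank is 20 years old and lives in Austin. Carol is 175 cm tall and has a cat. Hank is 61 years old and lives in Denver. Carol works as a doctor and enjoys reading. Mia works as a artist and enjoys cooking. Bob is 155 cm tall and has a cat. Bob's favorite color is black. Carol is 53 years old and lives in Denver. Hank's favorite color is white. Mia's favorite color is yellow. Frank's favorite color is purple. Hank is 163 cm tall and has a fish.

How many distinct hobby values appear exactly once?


Unique hobby values: 5

5


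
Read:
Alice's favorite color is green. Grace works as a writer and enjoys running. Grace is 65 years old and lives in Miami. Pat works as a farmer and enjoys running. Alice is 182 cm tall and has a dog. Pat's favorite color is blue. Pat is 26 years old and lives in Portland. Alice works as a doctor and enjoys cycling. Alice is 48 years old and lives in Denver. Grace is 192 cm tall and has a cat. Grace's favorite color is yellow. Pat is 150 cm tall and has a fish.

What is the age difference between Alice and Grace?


|48 - 65| = 17

17


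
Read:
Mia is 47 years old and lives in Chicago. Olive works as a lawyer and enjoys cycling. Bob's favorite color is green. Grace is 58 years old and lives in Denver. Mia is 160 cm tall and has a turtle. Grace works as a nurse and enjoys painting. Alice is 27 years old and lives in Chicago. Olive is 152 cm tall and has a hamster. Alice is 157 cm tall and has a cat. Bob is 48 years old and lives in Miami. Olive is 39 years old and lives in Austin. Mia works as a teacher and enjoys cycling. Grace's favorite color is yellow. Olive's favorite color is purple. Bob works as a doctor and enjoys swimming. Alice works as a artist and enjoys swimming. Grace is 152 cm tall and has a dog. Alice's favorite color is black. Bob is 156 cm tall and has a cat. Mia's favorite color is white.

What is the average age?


Sum=219, n=5, avg=43.8

43.8


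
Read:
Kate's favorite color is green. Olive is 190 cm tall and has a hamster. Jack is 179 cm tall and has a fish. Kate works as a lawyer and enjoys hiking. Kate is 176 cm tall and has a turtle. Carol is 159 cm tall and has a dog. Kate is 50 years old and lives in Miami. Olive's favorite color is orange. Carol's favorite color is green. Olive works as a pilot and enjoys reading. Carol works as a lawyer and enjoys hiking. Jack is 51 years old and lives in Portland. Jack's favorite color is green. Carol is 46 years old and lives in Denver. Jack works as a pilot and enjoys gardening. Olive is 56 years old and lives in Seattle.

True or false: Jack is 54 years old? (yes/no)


Jack is actually 51. no

no


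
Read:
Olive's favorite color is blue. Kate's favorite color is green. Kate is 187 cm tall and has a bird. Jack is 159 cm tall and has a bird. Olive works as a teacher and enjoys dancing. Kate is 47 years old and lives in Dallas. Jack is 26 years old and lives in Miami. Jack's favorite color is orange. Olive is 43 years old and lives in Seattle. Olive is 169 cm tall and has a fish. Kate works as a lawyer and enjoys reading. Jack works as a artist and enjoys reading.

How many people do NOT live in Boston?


Not in Boston: 3

3


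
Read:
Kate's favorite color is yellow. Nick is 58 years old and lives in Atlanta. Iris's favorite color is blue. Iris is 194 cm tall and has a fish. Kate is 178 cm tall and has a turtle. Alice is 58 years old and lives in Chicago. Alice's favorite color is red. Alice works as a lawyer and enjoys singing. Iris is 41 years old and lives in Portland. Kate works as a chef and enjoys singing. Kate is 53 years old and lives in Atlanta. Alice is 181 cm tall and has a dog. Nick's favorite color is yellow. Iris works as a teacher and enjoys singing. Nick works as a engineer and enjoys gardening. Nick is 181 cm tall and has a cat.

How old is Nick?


Nick is 58 years old

58


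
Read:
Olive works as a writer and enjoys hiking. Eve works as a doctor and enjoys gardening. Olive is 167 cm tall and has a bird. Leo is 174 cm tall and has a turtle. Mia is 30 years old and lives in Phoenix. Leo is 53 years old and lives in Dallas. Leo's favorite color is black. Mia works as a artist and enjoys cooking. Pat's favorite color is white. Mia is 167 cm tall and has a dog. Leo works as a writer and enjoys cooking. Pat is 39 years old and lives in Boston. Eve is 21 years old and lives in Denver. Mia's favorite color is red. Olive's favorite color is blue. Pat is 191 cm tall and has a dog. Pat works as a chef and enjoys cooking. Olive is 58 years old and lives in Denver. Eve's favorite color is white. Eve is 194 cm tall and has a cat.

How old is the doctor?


The doctor is Eve, age 21

21


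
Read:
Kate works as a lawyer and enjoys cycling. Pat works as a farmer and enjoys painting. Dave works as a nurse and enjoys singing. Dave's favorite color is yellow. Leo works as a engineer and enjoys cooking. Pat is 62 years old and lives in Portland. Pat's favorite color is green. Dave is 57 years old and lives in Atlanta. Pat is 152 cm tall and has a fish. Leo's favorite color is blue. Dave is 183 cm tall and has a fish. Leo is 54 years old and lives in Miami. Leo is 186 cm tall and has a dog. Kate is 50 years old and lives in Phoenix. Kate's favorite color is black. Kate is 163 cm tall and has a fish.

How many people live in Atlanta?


Count in Atlanta: 1

1


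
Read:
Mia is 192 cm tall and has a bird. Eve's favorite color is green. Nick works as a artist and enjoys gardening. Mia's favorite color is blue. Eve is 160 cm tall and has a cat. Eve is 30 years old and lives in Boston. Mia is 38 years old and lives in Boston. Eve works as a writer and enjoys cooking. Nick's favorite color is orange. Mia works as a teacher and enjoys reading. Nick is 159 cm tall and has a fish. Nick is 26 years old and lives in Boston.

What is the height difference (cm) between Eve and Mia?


|160 - 192| = 32

32


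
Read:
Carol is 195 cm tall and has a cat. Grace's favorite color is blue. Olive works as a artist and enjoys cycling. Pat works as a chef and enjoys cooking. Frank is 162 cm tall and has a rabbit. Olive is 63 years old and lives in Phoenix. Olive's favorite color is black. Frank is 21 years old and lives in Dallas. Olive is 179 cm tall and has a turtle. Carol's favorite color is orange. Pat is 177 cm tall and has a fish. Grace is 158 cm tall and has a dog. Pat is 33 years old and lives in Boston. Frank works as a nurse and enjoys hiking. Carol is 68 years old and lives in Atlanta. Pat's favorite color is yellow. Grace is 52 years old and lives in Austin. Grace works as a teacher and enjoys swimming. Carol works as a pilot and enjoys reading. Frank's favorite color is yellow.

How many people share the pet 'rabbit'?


Count: 1

1


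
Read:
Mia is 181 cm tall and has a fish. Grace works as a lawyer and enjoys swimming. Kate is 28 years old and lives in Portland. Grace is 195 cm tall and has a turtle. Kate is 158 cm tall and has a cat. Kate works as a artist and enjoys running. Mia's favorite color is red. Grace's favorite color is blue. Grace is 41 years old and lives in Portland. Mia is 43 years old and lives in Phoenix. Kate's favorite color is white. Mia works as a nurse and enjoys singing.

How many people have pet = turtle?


Count: 1

1


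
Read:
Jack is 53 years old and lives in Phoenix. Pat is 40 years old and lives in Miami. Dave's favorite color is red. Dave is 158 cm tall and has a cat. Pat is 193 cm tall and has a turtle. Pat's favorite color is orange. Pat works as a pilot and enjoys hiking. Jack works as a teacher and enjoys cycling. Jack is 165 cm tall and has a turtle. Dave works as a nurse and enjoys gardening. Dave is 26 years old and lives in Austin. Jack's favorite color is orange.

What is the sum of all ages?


53+40+26 = 119

119


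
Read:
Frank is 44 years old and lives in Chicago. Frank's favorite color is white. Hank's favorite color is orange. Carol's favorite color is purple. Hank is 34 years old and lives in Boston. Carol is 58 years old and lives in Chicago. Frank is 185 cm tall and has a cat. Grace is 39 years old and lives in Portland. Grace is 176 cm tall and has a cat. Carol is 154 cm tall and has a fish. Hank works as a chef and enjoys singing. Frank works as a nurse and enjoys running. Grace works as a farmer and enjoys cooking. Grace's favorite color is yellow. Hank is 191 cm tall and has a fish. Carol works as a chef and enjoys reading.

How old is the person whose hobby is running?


Person with hobby=running is Frank, age 44

44


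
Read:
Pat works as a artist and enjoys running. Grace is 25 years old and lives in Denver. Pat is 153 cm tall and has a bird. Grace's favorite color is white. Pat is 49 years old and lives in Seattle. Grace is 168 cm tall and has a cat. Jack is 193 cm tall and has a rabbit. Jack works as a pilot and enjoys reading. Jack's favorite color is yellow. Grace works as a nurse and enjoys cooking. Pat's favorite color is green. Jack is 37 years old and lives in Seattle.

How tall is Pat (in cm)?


Pat is 153 cm tall

153


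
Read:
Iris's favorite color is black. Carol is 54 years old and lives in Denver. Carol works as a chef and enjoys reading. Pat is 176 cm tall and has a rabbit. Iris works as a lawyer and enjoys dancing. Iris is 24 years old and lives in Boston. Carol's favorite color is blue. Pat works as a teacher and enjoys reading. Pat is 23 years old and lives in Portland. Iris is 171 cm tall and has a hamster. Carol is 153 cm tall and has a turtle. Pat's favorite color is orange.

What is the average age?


Sum=101, n=3, avg=33.67

33.67


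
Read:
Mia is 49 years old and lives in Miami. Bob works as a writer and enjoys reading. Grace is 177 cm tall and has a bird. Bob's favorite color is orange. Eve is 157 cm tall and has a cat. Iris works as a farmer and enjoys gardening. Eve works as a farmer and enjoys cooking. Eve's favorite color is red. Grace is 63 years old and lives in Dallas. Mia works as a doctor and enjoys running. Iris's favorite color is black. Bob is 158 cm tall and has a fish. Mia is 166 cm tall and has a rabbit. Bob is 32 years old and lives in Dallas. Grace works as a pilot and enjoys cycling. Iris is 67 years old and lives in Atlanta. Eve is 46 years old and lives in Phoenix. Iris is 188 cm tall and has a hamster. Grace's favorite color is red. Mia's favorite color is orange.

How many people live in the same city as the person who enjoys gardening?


Person with hobby gardening is Iris, city Atlanta. Count = 1

1


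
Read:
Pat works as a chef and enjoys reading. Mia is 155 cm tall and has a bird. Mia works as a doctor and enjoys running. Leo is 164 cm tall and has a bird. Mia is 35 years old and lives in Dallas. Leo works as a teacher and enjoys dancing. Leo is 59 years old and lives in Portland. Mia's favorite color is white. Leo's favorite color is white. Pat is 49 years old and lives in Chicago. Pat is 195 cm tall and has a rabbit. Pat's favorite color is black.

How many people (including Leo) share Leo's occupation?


Leo is a teacher. Count = 1

1


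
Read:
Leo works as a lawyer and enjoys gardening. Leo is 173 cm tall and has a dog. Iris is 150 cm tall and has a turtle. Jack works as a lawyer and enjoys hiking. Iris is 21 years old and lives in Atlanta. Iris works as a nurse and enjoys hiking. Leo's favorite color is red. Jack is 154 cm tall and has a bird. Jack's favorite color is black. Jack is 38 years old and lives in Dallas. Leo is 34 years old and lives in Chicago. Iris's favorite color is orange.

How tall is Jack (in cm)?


Jack is 154 cm tall

154


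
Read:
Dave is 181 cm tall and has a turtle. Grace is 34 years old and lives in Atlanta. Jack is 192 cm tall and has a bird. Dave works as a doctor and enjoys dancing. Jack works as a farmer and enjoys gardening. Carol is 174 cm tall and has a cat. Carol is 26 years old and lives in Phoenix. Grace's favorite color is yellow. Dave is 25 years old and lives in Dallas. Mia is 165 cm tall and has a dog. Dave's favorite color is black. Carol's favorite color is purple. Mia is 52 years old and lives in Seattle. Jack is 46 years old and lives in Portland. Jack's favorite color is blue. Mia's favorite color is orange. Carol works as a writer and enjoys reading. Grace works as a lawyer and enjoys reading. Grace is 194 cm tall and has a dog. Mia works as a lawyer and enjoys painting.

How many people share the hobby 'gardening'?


Count: 1

1


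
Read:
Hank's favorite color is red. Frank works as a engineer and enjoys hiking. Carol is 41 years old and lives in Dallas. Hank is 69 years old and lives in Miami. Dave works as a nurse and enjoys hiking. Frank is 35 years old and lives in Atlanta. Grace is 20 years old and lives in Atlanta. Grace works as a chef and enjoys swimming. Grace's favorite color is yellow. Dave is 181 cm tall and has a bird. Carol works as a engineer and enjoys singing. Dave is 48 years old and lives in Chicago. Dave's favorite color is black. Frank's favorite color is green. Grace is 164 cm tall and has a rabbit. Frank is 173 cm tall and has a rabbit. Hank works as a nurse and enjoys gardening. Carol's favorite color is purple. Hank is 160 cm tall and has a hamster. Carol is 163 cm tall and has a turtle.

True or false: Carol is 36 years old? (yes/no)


Carol is actually 41. no

no


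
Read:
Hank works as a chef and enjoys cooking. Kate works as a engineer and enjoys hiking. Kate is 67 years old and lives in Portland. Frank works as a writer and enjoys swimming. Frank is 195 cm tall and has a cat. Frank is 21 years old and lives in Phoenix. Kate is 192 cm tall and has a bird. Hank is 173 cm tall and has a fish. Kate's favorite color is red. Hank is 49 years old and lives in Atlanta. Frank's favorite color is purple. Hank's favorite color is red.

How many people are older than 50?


Filter: 1

1


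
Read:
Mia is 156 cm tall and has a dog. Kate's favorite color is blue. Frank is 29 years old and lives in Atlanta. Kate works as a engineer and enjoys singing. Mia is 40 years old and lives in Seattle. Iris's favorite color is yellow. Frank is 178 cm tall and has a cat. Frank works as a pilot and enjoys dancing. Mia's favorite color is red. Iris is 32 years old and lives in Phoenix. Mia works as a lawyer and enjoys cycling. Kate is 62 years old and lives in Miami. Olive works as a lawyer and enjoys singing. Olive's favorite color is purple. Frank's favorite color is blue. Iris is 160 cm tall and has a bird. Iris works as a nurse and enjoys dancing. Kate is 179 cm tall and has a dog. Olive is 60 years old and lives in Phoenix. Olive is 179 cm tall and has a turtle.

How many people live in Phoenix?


Count in Phoenix: 2

2


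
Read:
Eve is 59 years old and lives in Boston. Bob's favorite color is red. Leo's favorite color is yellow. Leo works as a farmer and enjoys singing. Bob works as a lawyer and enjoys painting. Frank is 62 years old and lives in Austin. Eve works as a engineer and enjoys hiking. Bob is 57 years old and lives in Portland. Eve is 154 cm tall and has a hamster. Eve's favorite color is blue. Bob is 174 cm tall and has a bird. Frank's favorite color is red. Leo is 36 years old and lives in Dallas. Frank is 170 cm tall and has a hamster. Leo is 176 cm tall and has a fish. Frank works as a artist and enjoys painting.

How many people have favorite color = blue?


Count: 1

1


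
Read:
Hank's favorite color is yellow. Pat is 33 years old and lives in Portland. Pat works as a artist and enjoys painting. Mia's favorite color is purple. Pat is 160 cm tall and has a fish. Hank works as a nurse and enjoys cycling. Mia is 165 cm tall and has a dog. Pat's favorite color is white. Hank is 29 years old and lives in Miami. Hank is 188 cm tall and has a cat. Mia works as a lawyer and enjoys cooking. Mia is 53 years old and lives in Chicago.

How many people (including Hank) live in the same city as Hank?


Hank lives in Miami. Count = 1

1


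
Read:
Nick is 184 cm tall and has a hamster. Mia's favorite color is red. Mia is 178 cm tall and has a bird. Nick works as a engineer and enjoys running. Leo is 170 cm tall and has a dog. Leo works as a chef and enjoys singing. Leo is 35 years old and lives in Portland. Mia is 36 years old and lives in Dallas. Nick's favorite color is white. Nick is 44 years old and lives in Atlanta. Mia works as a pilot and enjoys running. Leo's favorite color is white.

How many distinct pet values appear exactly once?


Unique pet values: 3

3


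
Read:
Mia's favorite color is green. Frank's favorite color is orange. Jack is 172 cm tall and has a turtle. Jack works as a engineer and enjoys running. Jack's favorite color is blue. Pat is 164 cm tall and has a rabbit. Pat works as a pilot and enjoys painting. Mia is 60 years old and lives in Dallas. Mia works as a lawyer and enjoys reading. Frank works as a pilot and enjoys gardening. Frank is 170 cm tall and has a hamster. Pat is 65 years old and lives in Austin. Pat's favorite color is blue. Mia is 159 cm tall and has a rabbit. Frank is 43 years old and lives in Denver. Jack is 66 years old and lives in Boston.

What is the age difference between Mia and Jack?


|60 - 66| = 6

6


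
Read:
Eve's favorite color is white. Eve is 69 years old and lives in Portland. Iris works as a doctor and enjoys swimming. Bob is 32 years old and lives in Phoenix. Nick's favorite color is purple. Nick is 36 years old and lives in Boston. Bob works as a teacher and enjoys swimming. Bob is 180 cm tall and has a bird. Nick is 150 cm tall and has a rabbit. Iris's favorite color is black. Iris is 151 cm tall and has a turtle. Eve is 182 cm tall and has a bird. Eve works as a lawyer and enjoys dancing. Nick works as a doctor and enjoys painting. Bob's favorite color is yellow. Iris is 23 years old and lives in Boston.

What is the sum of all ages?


23+36+69+32 = 160

160


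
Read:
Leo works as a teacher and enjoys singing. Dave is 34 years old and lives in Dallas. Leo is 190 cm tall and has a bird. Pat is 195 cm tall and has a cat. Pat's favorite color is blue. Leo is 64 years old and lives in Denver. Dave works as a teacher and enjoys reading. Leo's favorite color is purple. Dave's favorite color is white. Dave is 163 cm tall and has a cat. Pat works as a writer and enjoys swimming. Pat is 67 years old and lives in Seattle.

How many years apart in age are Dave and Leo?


34 vs 64, diff = 30

30


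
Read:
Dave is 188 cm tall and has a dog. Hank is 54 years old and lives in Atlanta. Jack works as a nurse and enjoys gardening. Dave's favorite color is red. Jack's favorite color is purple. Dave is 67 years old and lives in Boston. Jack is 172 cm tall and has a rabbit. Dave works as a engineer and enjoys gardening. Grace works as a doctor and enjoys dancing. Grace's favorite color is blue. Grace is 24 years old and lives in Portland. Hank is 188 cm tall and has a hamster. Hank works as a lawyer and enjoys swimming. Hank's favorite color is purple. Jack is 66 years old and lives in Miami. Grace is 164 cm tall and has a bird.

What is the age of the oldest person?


Oldest: Dave at 67

67


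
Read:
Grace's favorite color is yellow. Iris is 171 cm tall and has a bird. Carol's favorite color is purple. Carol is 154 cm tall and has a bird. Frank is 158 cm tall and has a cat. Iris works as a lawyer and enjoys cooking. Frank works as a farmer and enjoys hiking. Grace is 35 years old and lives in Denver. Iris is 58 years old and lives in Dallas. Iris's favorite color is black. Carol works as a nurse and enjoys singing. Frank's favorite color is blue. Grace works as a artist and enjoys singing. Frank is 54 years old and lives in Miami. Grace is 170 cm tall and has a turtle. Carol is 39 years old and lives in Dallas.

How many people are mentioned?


People: Iris, Grace, Frank, Carol. Count = 4

4
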